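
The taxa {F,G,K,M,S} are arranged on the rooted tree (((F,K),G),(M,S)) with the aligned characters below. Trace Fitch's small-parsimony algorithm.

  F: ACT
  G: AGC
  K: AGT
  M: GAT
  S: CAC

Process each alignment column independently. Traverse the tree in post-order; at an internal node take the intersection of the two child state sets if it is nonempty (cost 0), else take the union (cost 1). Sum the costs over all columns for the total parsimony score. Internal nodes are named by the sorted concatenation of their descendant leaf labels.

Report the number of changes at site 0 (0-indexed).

site 0, node FK: F={A} ∩ K={A} → {A} (+0)
site 0, node FGK: FK={A} ∩ G={A} → {A} (+0)
site 0, node MS: M={G} ∪ S={C} → {C,G} (+1)
site 0, node FGKMS: FGK={A} ∪ MS={C,G} → {A,C,G} (+1)
site 1, node FK: F={C} ∪ K={G} → {C,G} (+1)
site 1, node FGK: FK={C,G} ∩ G={G} → {G} (+0)
site 1, node MS: M={A} ∩ S={A} → {A} (+0)
site 1, node FGKMS: FGK={G} ∪ MS={A} → {A,G} (+1)
site 2, node FK: F={T} ∩ K={T} → {T} (+0)
site 2, node FGK: FK={T} ∪ G={C} → {C,T} (+1)
site 2, node MS: M={T} ∪ S={C} → {C,T} (+1)
site 2, node FGKMS: FGK={C,T} ∩ MS={C,T} → {C,T} (+0)
per-site changes: [2, 2, 2]; total = 6

2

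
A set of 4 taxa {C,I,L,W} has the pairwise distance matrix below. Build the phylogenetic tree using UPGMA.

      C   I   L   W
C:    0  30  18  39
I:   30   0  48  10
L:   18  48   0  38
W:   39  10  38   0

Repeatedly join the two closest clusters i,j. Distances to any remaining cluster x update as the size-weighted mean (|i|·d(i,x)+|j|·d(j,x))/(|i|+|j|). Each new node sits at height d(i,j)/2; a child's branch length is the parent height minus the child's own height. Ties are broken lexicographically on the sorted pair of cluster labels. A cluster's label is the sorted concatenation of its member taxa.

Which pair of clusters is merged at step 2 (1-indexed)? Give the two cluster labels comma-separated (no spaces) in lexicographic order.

1. join I+W (d=10) ⇒ IW; edges |I|=5, |W|=5
  updated: d(C,IW)=69/2, d(IW,L)=43
2. join C+L (d=18) ⇒ CL; edges |C|=9, |L|=9
  updated: d(CL,IW)=155/4
3. join CL+IW (d=155/4) ⇒ CILW; edges |CL|=83/8, |IW|=115/8
final tree: ((C:9,L:9):83/8,(I:5,W:5):115/8)
total length: 211/4

C,L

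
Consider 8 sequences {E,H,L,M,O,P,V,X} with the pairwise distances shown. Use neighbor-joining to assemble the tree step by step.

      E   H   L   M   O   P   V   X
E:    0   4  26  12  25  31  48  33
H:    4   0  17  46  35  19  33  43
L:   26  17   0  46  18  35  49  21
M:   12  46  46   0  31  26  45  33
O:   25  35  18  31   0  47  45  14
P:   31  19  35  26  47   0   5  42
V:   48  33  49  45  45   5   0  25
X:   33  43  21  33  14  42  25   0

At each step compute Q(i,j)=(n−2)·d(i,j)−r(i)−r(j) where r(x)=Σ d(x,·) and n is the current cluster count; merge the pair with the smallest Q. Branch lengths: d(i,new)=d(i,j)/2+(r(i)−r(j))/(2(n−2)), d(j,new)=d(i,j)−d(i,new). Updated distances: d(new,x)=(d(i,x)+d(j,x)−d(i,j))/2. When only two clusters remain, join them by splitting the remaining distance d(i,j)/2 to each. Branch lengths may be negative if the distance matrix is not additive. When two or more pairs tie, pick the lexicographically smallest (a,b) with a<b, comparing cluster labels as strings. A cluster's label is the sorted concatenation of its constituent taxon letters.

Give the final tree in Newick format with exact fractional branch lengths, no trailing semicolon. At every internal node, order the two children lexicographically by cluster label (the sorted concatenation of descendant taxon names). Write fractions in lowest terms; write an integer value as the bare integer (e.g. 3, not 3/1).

1. join P+V (d=5, Q=-425) ⇒ PV; edges |P|=-5/4, |V|=25/4
  updated: d(E,PV)=37, d(H,PV)=47/2, d(L,PV)=79/2, d(M,PV)=33, d(O,PV)=87/2, d(PV,X)=31
2. join E+H (d=4, Q=-571/2) ⇒ EH; edges |E|=-23/20, |H|=103/20
  updated: d(EH,L)=39/2, d(EH,M)=27, d(EH,O)=28, d(EH,PV)=113/4, d(EH,X)=36
3. join O+X (d=14, Q=-427/2) ⇒ OX; edges |O|=111/16, |X|=113/16
  updated: d(EH,OX)=25, d(L,OX)=25/2, d(M,OX)=25, d(OX,PV)=121/4
4. join L+OX (d=25/2, Q=-691/4) ⇒ LOX; edges |L|=83/8, |OX|=17/8
  updated: d(EH,LOX)=16, d(LOX,M)=117/4, d(LOX,PV)=229/8
5. join EH+LOX (d=16, Q=-905/8) ⇒ EHLOX; edges |EH|=235/32, |LOX|=277/32
  updated: d(EHLOX,M)=161/8, d(EHLOX,PV)=327/16
6. join EHLOX+M (d=161/8, Q=-1177/16) ⇒ EHLMOX; edges |EHLOX|=121/32, |M|=523/32
  updated: d(EHLMOX,PV)=533/32
7. join EHLMOX+PV (d=533/32) ⇒ EHLMOPVX; edges |EHLMOX|=533/64, |PV|=533/64
final tree: ((((E:-23/20,H:103/20):235/32,(L:83/8,(O:111/16,X:113/16):17/8):277/32):121/32,M:523/32):533/64,(P:-5/4,V:25/4):533/64)
total length: 2825/32

((((E:-23/20,H:103/20):235/32,(L:83/8,(O:111/16,X:113/16):17/8):277/32):121/32,M:523/32):533/64,(P:-5/4,V:25/4):533/64)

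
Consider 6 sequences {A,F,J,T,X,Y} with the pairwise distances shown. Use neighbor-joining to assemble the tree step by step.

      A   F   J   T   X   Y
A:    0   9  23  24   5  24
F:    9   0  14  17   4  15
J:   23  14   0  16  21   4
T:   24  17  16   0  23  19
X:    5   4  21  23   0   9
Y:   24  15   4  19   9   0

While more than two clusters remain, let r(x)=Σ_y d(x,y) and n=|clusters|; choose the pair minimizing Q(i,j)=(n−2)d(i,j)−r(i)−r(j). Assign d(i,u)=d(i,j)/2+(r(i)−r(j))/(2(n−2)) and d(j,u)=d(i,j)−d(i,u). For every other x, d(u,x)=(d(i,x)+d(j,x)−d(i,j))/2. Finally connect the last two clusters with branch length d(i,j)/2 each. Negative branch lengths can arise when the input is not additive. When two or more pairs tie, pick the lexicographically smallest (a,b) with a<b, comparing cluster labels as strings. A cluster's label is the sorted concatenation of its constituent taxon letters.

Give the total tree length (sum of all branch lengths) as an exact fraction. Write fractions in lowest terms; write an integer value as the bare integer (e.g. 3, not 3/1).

561/16

iteration 1: select J,Y (d=4, Q=-133); attach at lengths (23/8, 9/8); label the merged cluster JY
  updated: d(A,JY)=43/2, d(F,JY)=25/2, d(JY,T)=31/2, d(JY,X)=13
iteration 2: select JY,T (d=31/2, Q=-191/2); attach at lengths (59/12, 127/12); label the merged cluster JTY
  updated: d(A,JTY)=15, d(F,JTY)=7, d(JTY,X)=41/4
iteration 3: select A,X (d=5, Q=-153/4); attach at lengths (79/16, 1/16); label the merged cluster AX
  updated: d(AX,F)=4, d(AX,JTY)=81/8
iteration 4: select AX,F (d=4, Q=-169/8); attach at lengths (57/16, 7/16); label the merged cluster AFX
  updated: d(AFX,JTY)=105/16
iteration 5: select AFX,JTY (d=105/16); attach at lengths (105/32, 105/32); label the merged cluster AFJTXY
final tree: (((A:79/16,X:1/16):57/16,F:7/16):105/32,((J:23/8,Y:9/8):59/12,T:127/12):105/32)
total length: 561/16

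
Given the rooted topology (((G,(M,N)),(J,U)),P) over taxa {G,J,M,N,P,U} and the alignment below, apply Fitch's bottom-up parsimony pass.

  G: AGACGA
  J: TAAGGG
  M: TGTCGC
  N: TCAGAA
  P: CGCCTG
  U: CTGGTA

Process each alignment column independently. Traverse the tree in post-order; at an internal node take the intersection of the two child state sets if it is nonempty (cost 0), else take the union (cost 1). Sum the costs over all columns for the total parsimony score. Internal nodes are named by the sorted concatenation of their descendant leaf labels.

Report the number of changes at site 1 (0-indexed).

MN@0: {T} ∩ {T} = {T} (intersection, +0)
GMN@0: {A} ∪ {T} = {A,T} (union, +1)
JU@0: {T} ∪ {C} = {C,T} (union, +1)
GJMNU@0: {A,T} ∩ {C,T} = {T} (intersection, +0)
GJMNPU@0: {T} ∪ {C} = {C,T} (union, +1)
MN@1: {G} ∪ {C} = {C,G} (union, +1)
GMN@1: {G} ∩ {C,G} = {G} (intersection, +0)
JU@1: {A} ∪ {T} = {A,T} (union, +1)
GJMNU@1: {G} ∪ {A,T} = {A,G,T} (union, +1)
GJMNPU@1: {A,G,T} ∩ {G} = {G} (intersection, +0)
MN@2: {T} ∪ {A} = {A,T} (union, +1)
GMN@2: {A} ∩ {A,T} = {A} (intersection, +0)
JU@2: {A} ∪ {G} = {A,G} (union, +1)
GJMNU@2: {A} ∩ {A,G} = {A} (intersection, +0)
GJMNPU@2: {A} ∪ {C} = {A,C} (union, +1)
MN@3: {C} ∪ {G} = {C,G} (union, +1)
GMN@3: {C} ∩ {C,G} = {C} (intersection, +0)
JU@3: {G} ∩ {G} = {G} (intersection, +0)
GJMNU@3: {C} ∪ {G} = {C,G} (union, +1)
GJMNPU@3: {C,G} ∩ {C} = {C} (intersection, +0)
MN@4: {G} ∪ {A} = {A,G} (union, +1)
GMN@4: {G} ∩ {A,G} = {G} (intersection, +0)
JU@4: {G} ∪ {T} = {G,T} (union, +1)
GJMNU@4: {G} ∩ {G,T} = {G} (intersection, +0)
GJMNPU@4: {G} ∪ {T} = {G,T} (union, +1)
MN@5: {C} ∪ {A} = {A,C} (union, +1)
GMN@5: {A} ∩ {A,C} = {A} (intersection, +0)
JU@5: {G} ∪ {A} = {A,G} (union, +1)
GJMNU@5: {A} ∩ {A,G} = {A} (intersection, +0)
GJMNPU@5: {A} ∪ {G} = {A,G} (union, +1)
per-site changes: [3, 3, 3, 2, 3, 3]; total = 17

3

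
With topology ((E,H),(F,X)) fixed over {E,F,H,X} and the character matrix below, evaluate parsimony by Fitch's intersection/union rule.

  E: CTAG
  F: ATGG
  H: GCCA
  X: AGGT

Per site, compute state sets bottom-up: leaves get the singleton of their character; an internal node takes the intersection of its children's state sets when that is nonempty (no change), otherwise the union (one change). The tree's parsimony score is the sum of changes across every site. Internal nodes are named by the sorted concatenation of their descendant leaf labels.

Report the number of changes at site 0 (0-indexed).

2

[col 0] EH: children E:{C}, H:{G} ∪→ {C,G}; cost 1
[col 0] FX: children F:{A}, X:{A} ∩→ {A}; cost 0
[col 0] EFHX: children EH:{C,G}, FX:{A} ∪→ {A,C,G}; cost 1
[col 1] EH: children E:{T}, H:{C} ∪→ {C,T}; cost 1
[col 1] FX: children F:{T}, X:{G} ∪→ {G,T}; cost 1
[col 1] EFHX: children EH:{C,T}, FX:{G,T} ∩→ {T}; cost 0
[col 2] EH: children E:{A}, H:{C} ∪→ {A,C}; cost 1
[col 2] FX: children F:{G}, X:{G} ∩→ {G}; cost 0
[col 2] EFHX: children EH:{A,C}, FX:{G} ∪→ {A,C,G}; cost 1
[col 3] EH: children E:{G}, H:{A} ∪→ {A,G}; cost 1
[col 3] FX: children F:{G}, X:{T} ∪→ {G,T}; cost 1
[col 3] EFHX: children EH:{A,G}, FX:{G,T} ∩→ {G}; cost 0
per-site changes: [2, 2, 2, 2]; total = 8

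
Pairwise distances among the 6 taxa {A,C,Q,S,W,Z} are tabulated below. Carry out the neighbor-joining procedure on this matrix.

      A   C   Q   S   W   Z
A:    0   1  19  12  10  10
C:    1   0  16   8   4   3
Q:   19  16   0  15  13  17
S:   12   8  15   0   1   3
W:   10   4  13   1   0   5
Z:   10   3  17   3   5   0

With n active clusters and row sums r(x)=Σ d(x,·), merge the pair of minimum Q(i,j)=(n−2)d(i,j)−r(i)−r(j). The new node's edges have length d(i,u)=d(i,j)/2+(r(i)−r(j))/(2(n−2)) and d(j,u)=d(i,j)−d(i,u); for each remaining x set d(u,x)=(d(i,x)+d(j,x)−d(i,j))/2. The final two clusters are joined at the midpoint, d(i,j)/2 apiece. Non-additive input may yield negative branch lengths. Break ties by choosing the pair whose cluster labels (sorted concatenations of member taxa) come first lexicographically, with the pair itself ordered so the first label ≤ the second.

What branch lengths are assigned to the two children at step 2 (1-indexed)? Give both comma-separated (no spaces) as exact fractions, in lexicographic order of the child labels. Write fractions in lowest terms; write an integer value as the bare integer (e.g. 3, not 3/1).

step 1: merge (A,C) at d=1, Q=-80; branch lengths A→3, C→-2; new cluster AC
  updated: d(AC,Q)=17, d(AC,S)=19/2, d(AC,W)=13/2, d(AC,Z)=6
step 2: merge (AC,Z) at d=6, Q=-52; branch lengths AC→13/3, Z→5/3; new cluster ACZ
  updated: d(ACZ,Q)=14, d(ACZ,S)=13/4, d(ACZ,W)=11/4
step 3: merge (ACZ,Q) at d=14, Q=-34; branch lengths ACZ→3/2, Q→25/2; new cluster ACQZ
  updated: d(ACQZ,S)=17/8, d(ACQZ,W)=7/8
step 4: merge (ACQZ,S) at d=17/8, Q=-4; branch lengths ACQZ→1, S→9/8; new cluster ACQSZ
  updated: d(ACQSZ,W)=-1/8
step 5: merge (ACQSZ,W) at d=-1/8; branch lengths ACQSZ→-1/16, W→-1/16; new cluster ACQSWZ
final tree: (((((A:3,C:-2):13/3,Z:5/3):3/2,Q:25/2):1,S:9/8):-1/16,W:-1/16)
total length: 23

13/3,5/3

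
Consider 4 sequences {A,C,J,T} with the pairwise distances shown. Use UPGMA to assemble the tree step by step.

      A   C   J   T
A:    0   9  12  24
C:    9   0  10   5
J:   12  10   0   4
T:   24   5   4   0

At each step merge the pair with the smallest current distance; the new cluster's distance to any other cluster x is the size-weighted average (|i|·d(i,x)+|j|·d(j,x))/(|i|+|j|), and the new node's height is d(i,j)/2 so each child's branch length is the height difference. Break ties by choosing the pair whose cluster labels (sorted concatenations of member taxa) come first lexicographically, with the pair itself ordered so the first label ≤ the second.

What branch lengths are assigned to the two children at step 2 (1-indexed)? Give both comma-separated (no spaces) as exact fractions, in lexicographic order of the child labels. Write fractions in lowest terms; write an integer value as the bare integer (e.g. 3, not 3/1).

step 1: merge (J,T) at d=4; branch lengths J→2, T→2; new cluster JT
  updated: d(A,JT)=18, d(C,JT)=15/2
step 2: merge (C,JT) at d=15/2; branch lengths C→15/4, JT→7/4; new cluster CJT
  updated: d(A,CJT)=15
step 3: merge (A,CJT) at d=15; branch lengths A→15/2, CJT→15/4; new cluster ACJT
final tree: (A:15/2,(C:15/4,(J:2,T:2):7/4):15/4)
total length: 83/4

15/4,7/4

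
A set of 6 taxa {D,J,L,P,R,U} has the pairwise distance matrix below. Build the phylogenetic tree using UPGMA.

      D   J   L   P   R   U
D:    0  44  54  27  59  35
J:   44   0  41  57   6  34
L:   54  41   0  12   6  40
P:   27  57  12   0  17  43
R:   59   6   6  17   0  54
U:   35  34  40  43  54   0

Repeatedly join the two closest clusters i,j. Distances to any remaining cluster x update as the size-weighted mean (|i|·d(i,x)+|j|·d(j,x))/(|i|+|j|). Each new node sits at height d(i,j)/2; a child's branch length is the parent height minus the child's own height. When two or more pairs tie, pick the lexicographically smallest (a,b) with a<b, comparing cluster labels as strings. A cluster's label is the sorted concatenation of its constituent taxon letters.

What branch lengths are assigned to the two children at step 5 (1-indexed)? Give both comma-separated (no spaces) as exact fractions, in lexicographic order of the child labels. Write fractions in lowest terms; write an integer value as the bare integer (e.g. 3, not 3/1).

75/16,113/16

1. join J+R (d=6) ⇒ JR; edges |J|=3, |R|=3
  updated: d(D,JR)=103/2, d(JR,L)=47/2, d(JR,P)=37, d(JR,U)=44
2. join L+P (d=12) ⇒ LP; edges |L|=6, |P|=6
  updated: d(D,LP)=81/2, d(JR,LP)=121/4, d(LP,U)=83/2
3. join JR+LP (d=121/4) ⇒ JLPR; edges |JR|=97/8, |LP|=73/8
  updated: d(D,JLPR)=46, d(JLPR,U)=171/4
4. join D+U (d=35) ⇒ DU; edges |D|=35/2, |U|=35/2
  updated: d(DU,JLPR)=355/8
5. join DU+JLPR (d=355/8) ⇒ DJLPRU; edges |DU|=75/16, |JLPR|=113/16
final tree: ((D:35/2,U:35/2):75/16,((J:3,R:3):97/8,(L:6,P:6):73/8):113/16)
total length: 86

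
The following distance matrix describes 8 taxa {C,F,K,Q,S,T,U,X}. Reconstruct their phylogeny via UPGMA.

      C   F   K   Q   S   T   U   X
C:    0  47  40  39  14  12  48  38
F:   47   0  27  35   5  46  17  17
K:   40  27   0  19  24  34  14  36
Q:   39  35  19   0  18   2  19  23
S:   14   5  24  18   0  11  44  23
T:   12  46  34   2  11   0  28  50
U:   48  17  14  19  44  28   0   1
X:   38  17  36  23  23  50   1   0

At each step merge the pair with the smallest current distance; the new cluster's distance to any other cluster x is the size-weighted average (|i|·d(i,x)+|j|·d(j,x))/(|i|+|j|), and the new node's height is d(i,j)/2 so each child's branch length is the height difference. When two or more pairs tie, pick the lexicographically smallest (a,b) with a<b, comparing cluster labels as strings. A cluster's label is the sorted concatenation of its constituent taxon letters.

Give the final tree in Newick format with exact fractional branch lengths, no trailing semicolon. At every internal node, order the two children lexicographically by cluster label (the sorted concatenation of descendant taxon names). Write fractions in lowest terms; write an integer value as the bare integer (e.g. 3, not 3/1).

((C:51/4,(Q:1,T:1):47/4):35/12,((F:5/2,S:5/2):61/6,(K:25/2,(U:1/2,X:1/2):12):1/6):3)

1. join U+X (d=1) ⇒ UX; edges |U|=1/2, |X|=1/2
  updated: d(C,UX)=43, d(F,UX)=17, d(K,UX)=25, d(Q,UX)=21, d(S,UX)=67/2, d(T,UX)=39
2. join Q+T (d=2) ⇒ QT; edges |Q|=1, |T|=1
  updated: d(C,QT)=51/2, d(F,QT)=81/2, d(K,QT)=53/2, d(QT,S)=29/2, d(QT,UX)=30
3. join F+S (d=5) ⇒ FS; edges |F|=5/2, |S|=5/2
  updated: d(C,FS)=61/2, d(FS,K)=51/2, d(FS,QT)=55/2, d(FS,UX)=101/4
4. join K+UX (d=25) ⇒ KUX; edges |K|=25/2, |UX|=12
  updated: d(C,KUX)=42, d(FS,KUX)=76/3, d(KUX,QT)=173/6
5. join FS+KUX (d=76/3) ⇒ FKSUX; edges |FS|=61/6, |KUX|=1/6
  updated: d(C,FKSUX)=187/5, d(FKSUX,QT)=283/10
6. join C+QT (d=51/2) ⇒ CQT; edges |C|=51/4, |QT|=47/4
  updated: d(CQT,FKSUX)=94/3
7. join CQT+FKSUX (d=94/3) ⇒ CFKQSTUX; edges |CQT|=35/12, |FKSUX|=3
final tree: ((C:51/4,(Q:1,T:1):47/4):35/12,((F:5/2,S:5/2):61/6,(K:25/2,(U:1/2,X:1/2):12):1/6):3)
total length: 293/4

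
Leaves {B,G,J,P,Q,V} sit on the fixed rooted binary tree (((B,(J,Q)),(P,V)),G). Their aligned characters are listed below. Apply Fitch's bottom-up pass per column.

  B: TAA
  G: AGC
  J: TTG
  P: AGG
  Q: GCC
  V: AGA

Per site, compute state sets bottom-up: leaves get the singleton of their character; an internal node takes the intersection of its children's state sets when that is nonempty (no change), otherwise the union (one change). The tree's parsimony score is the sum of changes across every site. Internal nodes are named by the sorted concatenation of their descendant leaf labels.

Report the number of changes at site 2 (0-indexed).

4

site 0, node JQ: J={T} ∪ Q={G} → {G,T} (+1)
site 0, node BJQ: B={T} ∩ JQ={G,T} → {T} (+0)
site 0, node PV: P={A} ∩ V={A} → {A} (+0)
site 0, node BJPQV: BJQ={T} ∪ PV={A} → {A,T} (+1)
site 0, node BGJPQV: BJPQV={A,T} ∩ G={A} → {A} (+0)
site 1, node JQ: J={T} ∪ Q={C} → {C,T} (+1)
site 1, node BJQ: B={A} ∪ JQ={C,T} → {A,C,T} (+1)
site 1, node PV: P={G} ∩ V={G} → {G} (+0)
site 1, node BJPQV: BJQ={A,C,T} ∪ PV={G} → {A,C,G,T} (+1)
site 1, node BGJPQV: BJPQV={A,C,G,T} ∩ G={G} → {G} (+0)
site 2, node JQ: J={G} ∪ Q={C} → {C,G} (+1)
site 2, node BJQ: B={A} ∪ JQ={C,G} → {A,C,G} (+1)
site 2, node PV: P={G} ∪ V={A} → {A,G} (+1)
site 2, node BJPQV: BJQ={A,C,G} ∩ PV={A,G} → {A,G} (+0)
site 2, node BGJPQV: BJPQV={A,G} ∪ G={C} → {A,C,G} (+1)
per-site changes: [2, 3, 4]; total = 9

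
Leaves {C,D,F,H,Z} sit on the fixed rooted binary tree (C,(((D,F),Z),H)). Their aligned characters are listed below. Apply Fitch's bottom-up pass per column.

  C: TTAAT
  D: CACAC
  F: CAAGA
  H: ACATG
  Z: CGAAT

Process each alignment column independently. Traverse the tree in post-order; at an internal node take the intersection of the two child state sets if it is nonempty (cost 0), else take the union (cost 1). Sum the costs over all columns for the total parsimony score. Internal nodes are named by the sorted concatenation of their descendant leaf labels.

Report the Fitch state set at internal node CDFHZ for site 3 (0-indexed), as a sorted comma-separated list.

[col 0] DF: children D:{C}, F:{C} ∩→ {C}; cost 0
[col 0] DFZ: children DF:{C}, Z:{C} ∩→ {C}; cost 0
[col 0] DFHZ: children DFZ:{C}, H:{A} ∪→ {A,C}; cost 1
[col 0] CDFHZ: children C:{T}, DFHZ:{A,C} ∪→ {A,C,T}; cost 1
[col 1] DF: children D:{A}, F:{A} ∩→ {A}; cost 0
[col 1] DFZ: children DF:{A}, Z:{G} ∪→ {A,G}; cost 1
[col 1] DFHZ: children DFZ:{A,G}, H:{C} ∪→ {A,C,G}; cost 1
[col 1] CDFHZ: children C:{T}, DFHZ:{A,C,G} ∪→ {A,C,G,T}; cost 1
[col 2] DF: children D:{C}, F:{A} ∪→ {A,C}; cost 1
[col 2] DFZ: children DF:{A,C}, Z:{A} ∩→ {A}; cost 0
[col 2] DFHZ: children DFZ:{A}, H:{A} ∩→ {A}; cost 0
[col 2] CDFHZ: children C:{A}, DFHZ:{A} ∩→ {A}; cost 0
[col 3] DF: children D:{A}, F:{G} ∪→ {A,G}; cost 1
[col 3] DFZ: children DF:{A,G}, Z:{A} ∩→ {A}; cost 0
[col 3] DFHZ: children DFZ:{A}, H:{T} ∪→ {A,T}; cost 1
[col 3] CDFHZ: children C:{A}, DFHZ:{A,T} ∩→ {A}; cost 0
[col 4] DF: children D:{C}, F:{A} ∪→ {A,C}; cost 1
[col 4] DFZ: children DF:{A,C}, Z:{T} ∪→ {A,C,T}; cost 1
[col 4] DFHZ: children DFZ:{A,C,T}, H:{G} ∪→ {A,C,G,T}; cost 1
[col 4] CDFHZ: children C:{T}, DFHZ:{A,C,G,T} ∩→ {T}; cost 0
per-site changes: [2, 3, 1, 2, 3]; total = 11

A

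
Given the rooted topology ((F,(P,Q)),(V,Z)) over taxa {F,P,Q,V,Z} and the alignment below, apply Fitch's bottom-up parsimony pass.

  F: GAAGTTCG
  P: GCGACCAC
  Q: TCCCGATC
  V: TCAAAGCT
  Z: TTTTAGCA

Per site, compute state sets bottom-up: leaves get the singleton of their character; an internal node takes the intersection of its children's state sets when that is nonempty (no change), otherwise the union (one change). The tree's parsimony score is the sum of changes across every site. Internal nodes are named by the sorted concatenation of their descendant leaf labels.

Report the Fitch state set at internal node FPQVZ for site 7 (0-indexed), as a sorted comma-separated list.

A,C,G,T

site 0, node PQ: P={G} ∪ Q={T} → {G,T} (+1)
site 0, node FPQ: F={G} ∩ PQ={G,T} → {G} (+0)
site 0, node VZ: V={T} ∩ Z={T} → {T} (+0)
site 0, node FPQVZ: FPQ={G} ∪ VZ={T} → {G,T} (+1)
site 1, node PQ: P={C} ∩ Q={C} → {C} (+0)
site 1, node FPQ: F={A} ∪ PQ={C} → {A,C} (+1)
site 1, node VZ: V={C} ∪ Z={T} → {C,T} (+1)
site 1, node FPQVZ: FPQ={A,C} ∩ VZ={C,T} → {C} (+0)
site 2, node PQ: P={G} ∪ Q={C} → {C,G} (+1)
site 2, node FPQ: F={A} ∪ PQ={C,G} → {A,C,G} (+1)
site 2, node VZ: V={A} ∪ Z={T} → {A,T} (+1)
site 2, node FPQVZ: FPQ={A,C,G} ∩ VZ={A,T} → {A} (+0)
site 3, node PQ: P={A} ∪ Q={C} → {A,C} (+1)
site 3, node FPQ: F={G} ∪ PQ={A,C} → {A,C,G} (+1)
site 3, node VZ: V={A} ∪ Z={T} → {A,T} (+1)
site 3, node FPQVZ: FPQ={A,C,G} ∩ VZ={A,T} → {A} (+0)
site 4, node PQ: P={C} ∪ Q={G} → {C,G} (+1)
site 4, node FPQ: F={T} ∪ PQ={C,G} → {C,G,T} (+1)
site 4, node VZ: V={A} ∩ Z={A} → {A} (+0)
site 4, node FPQVZ: FPQ={C,G,T} ∪ VZ={A} → {A,C,G,T} (+1)
site 5, node PQ: P={C} ∪ Q={A} → {A,C} (+1)
site 5, node FPQ: F={T} ∪ PQ={A,C} → {A,C,T} (+1)
site 5, node VZ: V={G} ∩ Z={G} → {G} (+0)
site 5, node FPQVZ: FPQ={A,C,T} ∪ VZ={G} → {A,C,G,T} (+1)
site 6, node PQ: P={A} ∪ Q={T} → {A,T} (+1)
site 6, node FPQ: F={C} ∪ PQ={A,T} → {A,C,T} (+1)
site 6, node VZ: V={C} ∩ Z={C} → {C} (+0)
site 6, node FPQVZ: FPQ={A,C,T} ∩ VZ={C} → {C} (+0)
site 7, node PQ: P={C} ∩ Q={C} → {C} (+0)
site 7, node FPQ: F={G} ∪ PQ={C} → {C,G} (+1)
site 7, node VZ: V={T} ∪ Z={A} → {A,T} (+1)
site 7, node FPQVZ: FPQ={C,G} ∪ VZ={A,T} → {A,C,G,T} (+1)
per-site changes: [2, 2, 3, 3, 3, 3, 2, 3]; total = 21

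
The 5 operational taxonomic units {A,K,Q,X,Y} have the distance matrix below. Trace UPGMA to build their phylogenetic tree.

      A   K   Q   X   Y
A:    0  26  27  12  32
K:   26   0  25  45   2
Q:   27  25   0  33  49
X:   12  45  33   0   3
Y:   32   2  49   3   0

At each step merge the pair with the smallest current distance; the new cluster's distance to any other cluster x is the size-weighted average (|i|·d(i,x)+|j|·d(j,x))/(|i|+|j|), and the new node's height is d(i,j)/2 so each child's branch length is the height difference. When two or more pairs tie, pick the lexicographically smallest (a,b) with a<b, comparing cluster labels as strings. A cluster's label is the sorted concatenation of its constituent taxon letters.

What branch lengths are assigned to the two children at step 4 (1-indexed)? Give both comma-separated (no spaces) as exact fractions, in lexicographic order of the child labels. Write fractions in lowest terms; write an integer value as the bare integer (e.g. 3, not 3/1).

step 1: merge (K,Y) at d=2; branch lengths K→1, Y→1; new cluster KY
  updated: d(A,KY)=29, d(KY,Q)=37, d(KY,X)=24
step 2: merge (A,X) at d=12; branch lengths A→6, X→6; new cluster AX
  updated: d(AX,KY)=53/2, d(AX,Q)=30
step 3: merge (AX,KY) at d=53/2; branch lengths AX→29/4, KY→49/4; new cluster AKXY
  updated: d(AKXY,Q)=67/2
step 4: merge (AKXY,Q) at d=67/2; branch lengths AKXY→7/2, Q→67/4; new cluster AKQXY
final tree: (((A:6,X:6):29/4,(K:1,Y:1):49/4):7/2,Q:67/4)
total length: 215/4

7/2,67/4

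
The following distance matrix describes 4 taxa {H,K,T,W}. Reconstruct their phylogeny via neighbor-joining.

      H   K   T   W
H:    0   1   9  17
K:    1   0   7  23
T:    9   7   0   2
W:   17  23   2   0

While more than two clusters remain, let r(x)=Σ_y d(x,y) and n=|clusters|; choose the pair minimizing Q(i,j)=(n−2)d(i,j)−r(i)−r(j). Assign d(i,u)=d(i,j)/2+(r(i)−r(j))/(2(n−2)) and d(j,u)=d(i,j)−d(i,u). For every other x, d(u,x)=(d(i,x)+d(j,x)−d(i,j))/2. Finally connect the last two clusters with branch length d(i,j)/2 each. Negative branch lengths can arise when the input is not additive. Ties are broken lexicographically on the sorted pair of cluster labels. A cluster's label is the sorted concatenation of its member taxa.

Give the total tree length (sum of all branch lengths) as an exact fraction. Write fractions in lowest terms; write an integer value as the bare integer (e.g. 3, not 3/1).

iteration 1: select H,K (d=1, Q=-56); attach at lengths (-1/2, 3/2); label the merged cluster HK
  updated: d(HK,T)=15/2, d(HK,W)=39/2
iteration 2: select HK,T (d=15/2, Q=-29); attach at lengths (25/2, -5); label the merged cluster HKT
  updated: d(HKT,W)=7
iteration 3: select HKT,W (d=7); attach at lengths (7/2, 7/2); label the merged cluster HKTW
final tree: (((H:-1/2,K:3/2):25/2,T:-5):7/2,W:7/2)
total length: 31/2

31/2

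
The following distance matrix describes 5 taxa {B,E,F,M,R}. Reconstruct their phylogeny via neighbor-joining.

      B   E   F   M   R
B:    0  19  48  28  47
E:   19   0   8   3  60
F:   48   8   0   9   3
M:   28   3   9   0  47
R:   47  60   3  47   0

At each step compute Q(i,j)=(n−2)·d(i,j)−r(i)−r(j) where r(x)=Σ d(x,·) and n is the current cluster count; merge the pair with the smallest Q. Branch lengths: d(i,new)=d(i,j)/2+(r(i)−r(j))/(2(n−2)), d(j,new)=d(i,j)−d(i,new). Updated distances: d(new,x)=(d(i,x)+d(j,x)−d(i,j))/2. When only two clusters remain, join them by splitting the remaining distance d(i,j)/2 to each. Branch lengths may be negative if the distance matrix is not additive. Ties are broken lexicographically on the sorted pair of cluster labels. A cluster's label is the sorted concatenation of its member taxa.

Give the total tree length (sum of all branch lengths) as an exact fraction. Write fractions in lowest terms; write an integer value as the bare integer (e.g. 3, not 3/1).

1. join F+R (d=3, Q=-216) ⇒ FR; edges |F|=-40/3, |R|=49/3
  updated: d(B,FR)=46, d(E,FR)=65/2, d(FR,M)=53/2
2. join B+E (d=19, Q=-219/2) ⇒ BE; edges |B|=153/8, |E|=-1/8
  updated: d(BE,FR)=119/4, d(BE,M)=6
3. join BE+FR (d=119/4, Q=-249/4) ⇒ BEFR; edges |BE|=37/8, |FR|=201/8
  updated: d(BEFR,M)=11/8
4. join BEFR+M (d=11/8) ⇒ BEFMR; edges |BEFR|=11/16, |M|=11/16
final tree: (((B:153/8,E:-1/8):37/8,(F:-40/3,R:49/3):201/8):11/16,M:11/16)
total length: 425/8

425/8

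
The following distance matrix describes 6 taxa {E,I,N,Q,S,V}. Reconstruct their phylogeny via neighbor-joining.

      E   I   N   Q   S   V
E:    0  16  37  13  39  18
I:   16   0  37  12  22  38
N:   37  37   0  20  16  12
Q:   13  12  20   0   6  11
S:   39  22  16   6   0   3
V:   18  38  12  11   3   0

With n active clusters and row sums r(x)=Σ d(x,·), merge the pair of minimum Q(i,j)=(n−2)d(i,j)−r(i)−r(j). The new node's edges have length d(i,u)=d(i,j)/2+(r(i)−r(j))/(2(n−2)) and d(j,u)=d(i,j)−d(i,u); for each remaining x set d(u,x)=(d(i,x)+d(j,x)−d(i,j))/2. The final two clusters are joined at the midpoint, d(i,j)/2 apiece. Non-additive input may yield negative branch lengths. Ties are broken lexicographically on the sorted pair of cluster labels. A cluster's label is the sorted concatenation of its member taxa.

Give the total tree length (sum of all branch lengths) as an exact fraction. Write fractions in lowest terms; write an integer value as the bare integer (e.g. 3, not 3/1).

1. join E+I (d=16, Q=-184) ⇒ EI; edges |E|=31/4, |I|=33/4
  updated: d(EI,N)=29, d(EI,Q)=9/2, d(EI,S)=45/2, d(EI,V)=20
2. join EI+Q (d=9/2, Q=-104) ⇒ EIQ; edges |EI|=8, |Q|=-7/2
  updated: d(EIQ,N)=89/4, d(EIQ,S)=12, d(EIQ,V)=53/4
3. join EIQ+S (d=12, Q=-109/2) ⇒ EIQS; edges |EIQ|=81/8, |S|=15/8
  updated: d(EIQS,N)=105/8, d(EIQS,V)=17/8
4. join EIQS+N (d=105/8, Q=-109/4) ⇒ EINQS; edges |EIQS|=13/8, |N|=23/2
  updated: d(EINQS,V)=1/2
5. join EINQS+V (d=1/2) ⇒ EINQSV; edges |EINQS|=1/4, |V|=1/4
final tree: (((((E:31/4,I:33/4):8,Q:-7/2):81/8,S:15/8):13/8,N:23/2):1/4,V:1/4)
total length: 369/8

369/8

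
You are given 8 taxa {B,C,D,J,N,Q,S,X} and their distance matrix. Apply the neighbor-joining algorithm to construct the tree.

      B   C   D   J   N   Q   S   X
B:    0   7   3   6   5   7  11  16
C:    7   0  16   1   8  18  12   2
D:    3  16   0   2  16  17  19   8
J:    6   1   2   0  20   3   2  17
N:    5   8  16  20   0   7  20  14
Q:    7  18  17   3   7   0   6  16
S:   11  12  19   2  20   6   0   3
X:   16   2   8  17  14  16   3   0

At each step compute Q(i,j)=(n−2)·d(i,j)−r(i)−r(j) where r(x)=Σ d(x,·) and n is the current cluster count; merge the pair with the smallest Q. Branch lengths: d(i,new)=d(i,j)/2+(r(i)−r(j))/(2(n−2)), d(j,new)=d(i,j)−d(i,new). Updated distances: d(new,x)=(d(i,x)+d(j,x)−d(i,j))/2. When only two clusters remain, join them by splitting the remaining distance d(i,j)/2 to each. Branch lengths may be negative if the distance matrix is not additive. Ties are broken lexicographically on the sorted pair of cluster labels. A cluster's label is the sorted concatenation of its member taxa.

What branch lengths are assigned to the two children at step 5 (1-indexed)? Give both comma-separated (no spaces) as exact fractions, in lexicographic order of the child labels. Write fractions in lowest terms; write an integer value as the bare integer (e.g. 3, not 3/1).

step 1: merge (S,X) at d=3, Q=-131; branch lengths S→5/4, X→7/4; new cluster SX
  updated: d(B,SX)=12, d(C,SX)=11/2, d(D,SX)=12, d(J,SX)=8, d(N,SX)=31/2, d(Q,SX)=19/2
step 2: merge (N,Q) at d=7, Q=-98; branch lengths N→9/2, Q→5/2; new cluster NQ
  updated: d(B,NQ)=5/2, d(C,NQ)=19/2, d(D,NQ)=13, d(J,NQ)=8, d(NQ,SX)=9
step 3: merge (B,D) at d=3, Q=-129/2; branch lengths B→-7/16, D→55/16; new cluster BD
  updated: d(BD,C)=10, d(BD,J)=5/2, d(BD,NQ)=25/4, d(BD,SX)=21/2
step 4: merge (BD,NQ) at d=25/4, Q=-173/4; branch lengths BD→61/24, NQ→89/24; new cluster BDNQ
  updated: d(BDNQ,C)=53/8, d(BDNQ,J)=17/8, d(BDNQ,SX)=53/8
step 5: merge (BDNQ,J) at d=17/8, Q=-89/4; branch lengths BDNQ→17/8, J→0; new cluster BDJNQ
  updated: d(BDJNQ,C)=11/4, d(BDJNQ,SX)=25/4
step 6: merge (BDJNQ,C) at d=11/4, Q=-29/2; branch lengths BDJNQ→7/4, C→1; new cluster BCDJNQ
  updated: d(BCDJNQ,SX)=9/2
step 7: merge (BCDJNQ,SX) at d=9/2; branch lengths BCDJNQ→9/4, SX→9/4; new cluster BCDJNQSX
final tree: (((((B:-7/16,D:55/16):61/24,(N:9/2,Q:5/2):89/24):17/8,J:0):7/4,C:1):9/4,(S:5/4,X:7/4):9/4)
total length: 229/8

17/8,0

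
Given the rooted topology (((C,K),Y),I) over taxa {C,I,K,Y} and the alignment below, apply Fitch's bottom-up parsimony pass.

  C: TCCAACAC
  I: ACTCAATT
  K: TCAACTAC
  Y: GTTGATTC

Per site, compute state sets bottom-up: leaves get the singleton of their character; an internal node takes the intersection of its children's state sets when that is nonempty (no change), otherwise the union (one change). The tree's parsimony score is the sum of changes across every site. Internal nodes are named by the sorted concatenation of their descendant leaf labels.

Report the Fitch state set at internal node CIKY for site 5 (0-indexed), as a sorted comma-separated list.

A,T

CK@0: {T} ∩ {T} = {T} (intersection, +0)
CKY@0: {T} ∪ {G} = {G,T} (union, +1)
CIKY@0: {G,T} ∪ {A} = {A,G,T} (union, +1)
CK@1: {C} ∩ {C} = {C} (intersection, +0)
CKY@1: {C} ∪ {T} = {C,T} (union, +1)
CIKY@1: {C,T} ∩ {C} = {C} (intersection, +0)
CK@2: {C} ∪ {A} = {A,C} (union, +1)
CKY@2: {A,C} ∪ {T} = {A,C,T} (union, +1)
CIKY@2: {A,C,T} ∩ {T} = {T} (intersection, +0)
CK@3: {A} ∩ {A} = {A} (intersection, +0)
CKY@3: {A} ∪ {G} = {A,G} (union, +1)
CIKY@3: {A,G} ∪ {C} = {A,C,G} (union, +1)
CK@4: {A} ∪ {C} = {A,C} (union, +1)
CKY@4: {A,C} ∩ {A} = {A} (intersection, +0)
CIKY@4: {A} ∩ {A} = {A} (intersection, +0)
CK@5: {C} ∪ {T} = {C,T} (union, +1)
CKY@5: {C,T} ∩ {T} = {T} (intersection, +0)
CIKY@5: {T} ∪ {A} = {A,T} (union, +1)
CK@6: {A} ∩ {A} = {A} (intersection, +0)
CKY@6: {A} ∪ {T} = {A,T} (union, +1)
CIKY@6: {A,T} ∩ {T} = {T} (intersection, +0)
CK@7: {C} ∩ {C} = {C} (intersection, +0)
CKY@7: {C} ∩ {C} = {C} (intersection, +0)
CIKY@7: {C} ∪ {T} = {C,T} (union, +1)
per-site changes: [2, 1, 2, 2, 1, 2, 1, 1]; total = 12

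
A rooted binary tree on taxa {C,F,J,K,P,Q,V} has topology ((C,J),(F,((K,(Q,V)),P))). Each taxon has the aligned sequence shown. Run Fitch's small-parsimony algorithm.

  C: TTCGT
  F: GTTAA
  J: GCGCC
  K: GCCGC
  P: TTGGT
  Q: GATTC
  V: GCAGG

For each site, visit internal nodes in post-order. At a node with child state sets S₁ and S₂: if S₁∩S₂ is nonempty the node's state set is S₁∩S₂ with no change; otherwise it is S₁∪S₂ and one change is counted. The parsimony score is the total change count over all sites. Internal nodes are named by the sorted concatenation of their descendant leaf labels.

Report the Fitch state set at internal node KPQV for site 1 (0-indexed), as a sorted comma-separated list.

C,T

site 0, node CJ: C={T} ∪ J={G} → {G,T} (+1)
site 0, node QV: Q={G} ∩ V={G} → {G} (+0)
site 0, node KQV: K={G} ∩ QV={G} → {G} (+0)
site 0, node KPQV: KQV={G} ∪ P={T} → {G,T} (+1)
site 0, node FKPQV: F={G} ∩ KPQV={G,T} → {G} (+0)
site 0, node CFJKPQV: CJ={G,T} ∩ FKPQV={G} → {G} (+0)
site 1, node CJ: C={T} ∪ J={C} → {C,T} (+1)
site 1, node QV: Q={A} ∪ V={C} → {A,C} (+1)
site 1, node KQV: K={C} ∩ QV={A,C} → {C} (+0)
site 1, node KPQV: KQV={C} ∪ P={T} → {C,T} (+1)
site 1, node FKPQV: F={T} ∩ KPQV={C,T} → {T} (+0)
site 1, node CFJKPQV: CJ={C,T} ∩ FKPQV={T} → {T} (+0)
site 2, node CJ: C={C} ∪ J={G} → {C,G} (+1)
site 2, node QV: Q={T} ∪ V={A} → {A,T} (+1)
site 2, node KQV: K={C} ∪ QV={A,T} → {A,C,T} (+1)
site 2, node KPQV: KQV={A,C,T} ∪ P={G} → {A,C,G,T} (+1)
site 2, node FKPQV: F={T} ∩ KPQV={A,C,G,T} → {T} (+0)
site 2, node CFJKPQV: CJ={C,G} ∪ FKPQV={T} → {C,G,T} (+1)
site 3, node CJ: C={G} ∪ J={C} → {C,G} (+1)
site 3, node QV: Q={T} ∪ V={G} → {G,T} (+1)
site 3, node KQV: K={G} ∩ QV={G,T} → {G} (+0)
site 3, node KPQV: KQV={G} ∩ P={G} → {G} (+0)
site 3, node FKPQV: F={A} ∪ KPQV={G} → {A,G} (+1)
site 3, node CFJKPQV: CJ={C,G} ∩ FKPQV={A,G} → {G} (+0)
site 4, node CJ: C={T} ∪ J={C} → {C,T} (+1)
site 4, node QV: Q={C} ∪ V={G} → {C,G} (+1)
site 4, node KQV: K={C} ∩ QV={C,G} → {C} (+0)
site 4, node KPQV: KQV={C} ∪ P={T} → {C,T} (+1)
site 4, node FKPQV: F={A} ∪ KPQV={C,T} → {A,C,T} (+1)
site 4, node CFJKPQV: CJ={C,T} ∩ FKPQV={A,C,T} → {C,T} (+0)
per-site changes: [2, 3, 5, 3, 4]; total = 17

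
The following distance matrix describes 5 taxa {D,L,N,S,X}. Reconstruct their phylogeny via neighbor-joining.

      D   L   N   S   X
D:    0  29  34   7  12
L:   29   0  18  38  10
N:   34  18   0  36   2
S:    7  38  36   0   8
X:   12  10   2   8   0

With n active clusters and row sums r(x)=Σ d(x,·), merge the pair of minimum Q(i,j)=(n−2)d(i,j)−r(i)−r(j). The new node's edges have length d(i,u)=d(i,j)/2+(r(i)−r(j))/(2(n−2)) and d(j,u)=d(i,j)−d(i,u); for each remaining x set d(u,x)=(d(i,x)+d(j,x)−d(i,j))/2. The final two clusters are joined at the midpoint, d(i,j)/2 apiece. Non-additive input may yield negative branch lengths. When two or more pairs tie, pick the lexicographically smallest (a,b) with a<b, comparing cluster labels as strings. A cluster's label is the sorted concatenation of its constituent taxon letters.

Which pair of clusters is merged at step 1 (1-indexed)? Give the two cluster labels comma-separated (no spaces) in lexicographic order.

step 1: merge (D,S) at d=7, Q=-150; branch lengths D→7/3, S→14/3; new cluster DS
  updated: d(DS,L)=30, d(DS,N)=63/2, d(DS,X)=13/2
step 2: merge (DS,X) at d=13/2, Q=-147/2; branch lengths DS→125/8, X→-73/8; new cluster DSX
  updated: d(DSX,L)=67/4, d(DSX,N)=27/2
step 3: merge (DSX,L) at d=67/4, Q=-193/4; branch lengths DSX→49/8, L→85/8; new cluster DLSX
  updated: d(DLSX,N)=59/8
step 4: merge (DLSX,N) at d=59/8; branch lengths DLSX→59/16, N→59/16; new cluster DLNSX
final tree: ((((D:7/3,S:14/3):125/8,X:-73/8):49/8,L:85/8):59/16,N:59/16)
total length: 301/8

D,S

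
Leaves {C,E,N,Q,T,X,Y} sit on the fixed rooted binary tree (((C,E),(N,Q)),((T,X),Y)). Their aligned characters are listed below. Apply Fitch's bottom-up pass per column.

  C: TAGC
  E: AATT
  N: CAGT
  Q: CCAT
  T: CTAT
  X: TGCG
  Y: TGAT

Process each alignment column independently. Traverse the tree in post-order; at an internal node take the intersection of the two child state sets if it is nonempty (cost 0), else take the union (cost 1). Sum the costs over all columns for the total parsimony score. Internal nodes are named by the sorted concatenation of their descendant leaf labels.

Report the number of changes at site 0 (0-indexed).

3

CE@0: {T} ∪ {A} = {A,T} (union, +1)
NQ@0: {C} ∩ {C} = {C} (intersection, +0)
CENQ@0: {A,T} ∪ {C} = {A,C,T} (union, +1)
TX@0: {C} ∪ {T} = {C,T} (union, +1)
TXY@0: {C,T} ∩ {T} = {T} (intersection, +0)
CENQTXY@0: {A,C,T} ∩ {T} = {T} (intersection, +0)
CE@1: {A} ∩ {A} = {A} (intersection, +0)
NQ@1: {A} ∪ {C} = {A,C} (union, +1)
CENQ@1: {A} ∩ {A,C} = {A} (intersection, +0)
TX@1: {T} ∪ {G} = {G,T} (union, +1)
TXY@1: {G,T} ∩ {G} = {G} (intersection, +0)
CENQTXY@1: {A} ∪ {G} = {A,G} (union, +1)
CE@2: {G} ∪ {T} = {G,T} (union, +1)
NQ@2: {G} ∪ {A} = {A,G} (union, +1)
CENQ@2: {G,T} ∩ {A,G} = {G} (intersection, +0)
TX@2: {A} ∪ {C} = {A,C} (union, +1)
TXY@2: {A,C} ∩ {A} = {A} (intersection, +0)
CENQTXY@2: {G} ∪ {A} = {A,G} (union, +1)
CE@3: {C} ∪ {T} = {C,T} (union, +1)
NQ@3: {T} ∩ {T} = {T} (intersection, +0)
CENQ@3: {C,T} ∩ {T} = {T} (intersection, +0)
TX@3: {T} ∪ {G} = {G,T} (union, +1)
TXY@3: {G,T} ∩ {T} = {T} (intersection, +0)
CENQTXY@3: {T} ∩ {T} = {T} (intersection, +0)
per-site changes: [3, 3, 4, 2]; total = 12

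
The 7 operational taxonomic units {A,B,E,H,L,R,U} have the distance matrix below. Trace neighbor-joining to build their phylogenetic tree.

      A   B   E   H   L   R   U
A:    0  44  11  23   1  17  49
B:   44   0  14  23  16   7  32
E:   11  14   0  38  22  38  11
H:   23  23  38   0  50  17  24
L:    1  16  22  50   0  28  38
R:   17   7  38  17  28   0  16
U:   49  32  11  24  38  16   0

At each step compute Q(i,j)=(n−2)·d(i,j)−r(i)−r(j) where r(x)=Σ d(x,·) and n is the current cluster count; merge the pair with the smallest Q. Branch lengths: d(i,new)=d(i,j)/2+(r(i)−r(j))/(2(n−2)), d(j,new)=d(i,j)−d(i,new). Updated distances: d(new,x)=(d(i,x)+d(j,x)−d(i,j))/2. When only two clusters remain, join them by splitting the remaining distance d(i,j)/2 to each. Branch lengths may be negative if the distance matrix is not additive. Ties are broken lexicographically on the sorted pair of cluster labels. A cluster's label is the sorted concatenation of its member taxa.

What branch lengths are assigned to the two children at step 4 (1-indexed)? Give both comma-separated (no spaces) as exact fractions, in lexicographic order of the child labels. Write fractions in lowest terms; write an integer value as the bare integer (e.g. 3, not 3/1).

5,21/8

1. join A+L (d=1, Q=-295) ⇒ AL; edges |A|=-1/2, |L|=3/2
  updated: d(AL,B)=59/2, d(AL,E)=16, d(AL,H)=36, d(AL,R)=22, d(AL,U)=43
2. join AL+E (d=16, Q=-399/2) ⇒ AEL; edges |AL|=187/16, |E|=69/16
  updated: d(AEL,B)=55/4, d(AEL,H)=29, d(AEL,R)=22, d(AEL,U)=19
3. join AEL+B (d=55/4, Q=-473/4) ⇒ ABEL; edges |AEL|=197/24, |B|=133/24
  updated: d(ABEL,H)=153/8, d(ABEL,R)=61/8, d(ABEL,U)=149/8
4. join ABEL+R (d=61/8, Q=-283/4) ⇒ ABELR; edges |ABEL|=5, |R|=21/8
  updated: d(ABELR,H)=57/4, d(ABELR,U)=27/2
5. join ABELR+H (d=57/4, Q=-207/4) ⇒ ABEHLR; edges |ABELR|=15/8, |H|=99/8
  updated: d(ABEHLR,U)=93/8
6. join ABEHLR+U (d=93/8) ⇒ ABEHLRU; edges |ABEHLR|=93/16, |U|=93/16
final tree: ((((((A:-1/2,L:3/2):187/16,E:69/16):197/24,B:133/24):5,R:21/8):15/8,H:99/8):93/16,U:93/16)
total length: 257/4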